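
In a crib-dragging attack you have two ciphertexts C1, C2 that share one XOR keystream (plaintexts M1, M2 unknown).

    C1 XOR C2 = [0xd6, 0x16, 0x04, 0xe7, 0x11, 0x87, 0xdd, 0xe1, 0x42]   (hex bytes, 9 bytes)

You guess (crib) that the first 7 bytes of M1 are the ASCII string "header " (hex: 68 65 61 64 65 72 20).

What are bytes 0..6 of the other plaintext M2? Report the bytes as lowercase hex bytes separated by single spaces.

Since C1 ⊕ C2 = M1 ⊕ M2, XORing with the guessed M1 bytes yields the corresponding M2 bytes: M2 = (C1 ⊕ C2) ⊕ M1.
byte 0: d6 xor 68 = be
byte 1: 16 xor 65 = 73
byte 2: 04 xor 61 = 65
byte 3: e7 xor 64 = 83
byte 4: 11 xor 65 = 74
byte 5: 87 xor 72 = f5
byte 6: dd xor 20 = fd

be 73 65 83 74 f5 fd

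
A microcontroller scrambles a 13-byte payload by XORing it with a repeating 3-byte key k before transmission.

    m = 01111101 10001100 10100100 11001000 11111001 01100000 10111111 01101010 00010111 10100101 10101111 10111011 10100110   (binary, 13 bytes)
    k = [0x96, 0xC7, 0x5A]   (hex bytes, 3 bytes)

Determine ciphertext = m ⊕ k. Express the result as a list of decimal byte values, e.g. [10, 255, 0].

The 3-byte key repeats, so the effective keystream is 96 c7 5a 96 c7 5a 96 c7 5a 96 c7 5a 96.
byte 0: 7d XOR 96 = eb
byte 1: 8c XOR c7 = 4b
byte 2: a4 XOR 5a = fe
byte 3: c8 XOR 96 = 5e
byte 4: f9 XOR c7 = 3e
byte 5: 60 XOR 5a = 3a
byte 6: bf XOR 96 = 29
byte 7: 6a XOR c7 = ad
byte 8: 17 XOR 5a = 4d
byte 9: a5 XOR 96 = 33
byte 10: af XOR c7 = 68
byte 11: bb XOR 5a = e1
byte 12: a6 XOR 96 = 30

[235, 75, 254, 94, 62, 58, 41, 173, 77, 51, 104, 225, 48]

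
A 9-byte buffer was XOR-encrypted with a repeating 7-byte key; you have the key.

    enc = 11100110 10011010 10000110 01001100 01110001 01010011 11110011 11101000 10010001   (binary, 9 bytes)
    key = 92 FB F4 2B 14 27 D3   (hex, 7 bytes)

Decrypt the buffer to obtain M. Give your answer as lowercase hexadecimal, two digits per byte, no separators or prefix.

746172676574207a6a

The 7-byte key repeats, so the effective keystream is 92 fb f4 2b 14 27 d3 92 fb.
byte 0: e6 ⊕ 92 = 74
byte 1: 9a ⊕ fb = 61
byte 2: 86 ⊕ f4 = 72
byte 3: 4c ⊕ 2b = 67
byte 4: 71 ⊕ 14 = 65
byte 5: 53 ⊕ 27 = 74
byte 6: f3 ⊕ d3 = 20
byte 7: e8 ⊕ 92 = 7a
byte 8: 91 ⊕ fb = 6a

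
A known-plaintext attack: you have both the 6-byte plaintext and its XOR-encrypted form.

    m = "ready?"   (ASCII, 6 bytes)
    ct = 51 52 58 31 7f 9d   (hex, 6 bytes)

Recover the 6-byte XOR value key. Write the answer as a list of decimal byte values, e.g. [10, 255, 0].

[35, 55, 57, 85, 6, 162]

Since ct = m ⊕ key, XORing both sides with m gives key = m ⊕ ct.
72 ⊕ 51 = 23
65 ⊕ 52 = 37
61 ⊕ 58 = 39
64 ⊕ 31 = 55
79 ⊕ 7f = 06
3f ⊕ 9d = a2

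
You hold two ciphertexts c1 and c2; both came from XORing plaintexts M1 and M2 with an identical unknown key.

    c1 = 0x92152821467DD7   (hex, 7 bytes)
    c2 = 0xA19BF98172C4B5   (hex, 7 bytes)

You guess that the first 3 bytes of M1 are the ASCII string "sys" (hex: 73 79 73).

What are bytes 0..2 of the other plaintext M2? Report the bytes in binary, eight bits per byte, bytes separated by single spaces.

First, c1 ⊕ c2 = (M1 ⊕ K) ⊕ (M2 ⊕ K) = M1 ⊕ M2, so the key drops out. Then M2 = (M1 ⊕ M2) ⊕ M1 over the first 3 bytes.
byte 0: (92 XOR a1) XOR 73 = 33 XOR 73 = 40
byte 1: (15 XOR 9b) XOR 79 = 8e XOR 79 = f7
byte 2: (28 XOR f9) XOR 73 = d1 XOR 73 = a2

01000000 11110111 10100010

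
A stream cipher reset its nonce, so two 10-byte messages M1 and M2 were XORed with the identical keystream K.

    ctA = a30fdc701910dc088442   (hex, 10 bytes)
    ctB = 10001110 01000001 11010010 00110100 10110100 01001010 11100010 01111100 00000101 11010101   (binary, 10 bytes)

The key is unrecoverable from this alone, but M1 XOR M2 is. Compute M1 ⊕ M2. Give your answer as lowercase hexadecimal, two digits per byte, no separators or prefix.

ctA ⊕ ctB = (M1 ⊕ K) ⊕ (M2 ⊕ K) = M1 ⊕ M2 — the shared key cancels under XOR.
10100011 XOR 10001110 = 00101101
00001111 XOR 01000001 = 01001110
11011100 XOR 11010010 = 00001110
01110000 XOR 00110100 = 01000100
00011001 XOR 10110100 = 10101101
00010000 XOR 01001010 = 01011010
11011100 XOR 11100010 = 00111110
00001000 XOR 01111100 = 01110100
10000100 XOR 00000101 = 10000001
01000010 XOR 11010101 = 10010111

2d4e0e44ad5a3e748197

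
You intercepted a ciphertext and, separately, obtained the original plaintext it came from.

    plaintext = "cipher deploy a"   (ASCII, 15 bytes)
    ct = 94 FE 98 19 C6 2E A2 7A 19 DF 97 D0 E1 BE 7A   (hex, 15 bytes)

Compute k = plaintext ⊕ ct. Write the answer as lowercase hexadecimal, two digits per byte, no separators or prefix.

Since ct = plaintext ⊕ k, XORing both sides with plaintext gives k = plaintext ⊕ ct.
63 ⊕ 94 = f7
69 ⊕ fe = 97
70 ⊕ 98 = e8
68 ⊕ 19 = 71
65 ⊕ c6 = a3
72 ⊕ 2e = 5c
20 ⊕ a2 = 82
64 ⊕ 7a = 1e
65 ⊕ 19 = 7c
70 ⊕ df = af
6c ⊕ 97 = fb
6f ⊕ d0 = bf
79 ⊕ e1 = 98
20 ⊕ be = 9e
61 ⊕ 7a = 1b

f797e871a35c821e7caffbbf989e1b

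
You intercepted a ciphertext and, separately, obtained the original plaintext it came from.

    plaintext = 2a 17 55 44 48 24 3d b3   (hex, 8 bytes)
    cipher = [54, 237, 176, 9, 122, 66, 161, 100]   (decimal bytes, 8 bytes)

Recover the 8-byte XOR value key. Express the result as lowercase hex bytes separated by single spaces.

1c fa e5 4d 32 66 9c d7

Since cipher = plaintext ⊕ key, XORing both sides with plaintext gives key = plaintext ⊕ cipher.
byte 0:  42 xor  54 =  28
byte 1:  23 xor 237 = 250
byte 2:  85 xor 176 = 229
byte 3:  68 xor   9 =  77
byte 4:  72 xor 122 =  50
byte 5:  36 xor  66 = 102
byte 6:  61 xor 161 = 156
byte 7: 179 xor 100 = 215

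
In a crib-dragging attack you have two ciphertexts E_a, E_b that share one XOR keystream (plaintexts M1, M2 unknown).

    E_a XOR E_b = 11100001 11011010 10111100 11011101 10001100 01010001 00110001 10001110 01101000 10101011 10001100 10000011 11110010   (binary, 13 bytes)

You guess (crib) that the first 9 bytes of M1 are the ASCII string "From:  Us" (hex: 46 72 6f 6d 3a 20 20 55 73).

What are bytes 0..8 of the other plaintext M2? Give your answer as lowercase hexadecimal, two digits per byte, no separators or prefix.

Since E_a ⊕ E_b = M1 ⊕ M2, XORing with the guessed M1 bytes yields the corresponding M2 bytes: M2 = (E_a ⊕ E_b) ⊕ M1.
byte 0: e1 xor 46 = a7
byte 1: da xor 72 = a8
byte 2: bc xor 6f = d3
byte 3: dd xor 6d = b0
byte 4: 8c xor 3a = b6
byte 5: 51 xor 20 = 71
byte 6: 31 xor 20 = 11
byte 7: 8e xor 55 = db
byte 8: 68 xor 73 = 1b

a7a8d3b0b67111db1b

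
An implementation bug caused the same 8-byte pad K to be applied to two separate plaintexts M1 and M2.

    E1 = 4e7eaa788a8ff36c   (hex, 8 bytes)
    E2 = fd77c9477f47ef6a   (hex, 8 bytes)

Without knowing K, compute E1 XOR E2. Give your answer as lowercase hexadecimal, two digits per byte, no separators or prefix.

b309633ff5c81c06

E1 ⊕ E2 = (M1 ⊕ K) ⊕ (M2 ⊕ K) = M1 ⊕ M2 — the shared key cancels under XOR.
byte 0: 4e ⊕ fd = b3
byte 1: 7e ⊕ 77 = 09
byte 2: aa ⊕ c9 = 63
byte 3: 78 ⊕ 47 = 3f
byte 4: 8a ⊕ 7f = f5
byte 5: 8f ⊕ 47 = c8
byte 6: f3 ⊕ ef = 1c
byte 7: 6c ⊕ 6a = 06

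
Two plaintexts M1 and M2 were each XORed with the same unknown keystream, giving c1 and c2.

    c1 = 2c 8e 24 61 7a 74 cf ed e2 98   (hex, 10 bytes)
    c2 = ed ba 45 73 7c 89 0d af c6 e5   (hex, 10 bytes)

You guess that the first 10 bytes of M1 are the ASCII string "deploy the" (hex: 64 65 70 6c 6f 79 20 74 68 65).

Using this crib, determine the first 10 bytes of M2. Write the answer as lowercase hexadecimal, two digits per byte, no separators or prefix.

First, c1 ⊕ c2 = (M1 ⊕ K) ⊕ (M2 ⊕ K) = M1 ⊕ M2, so the key drops out. Then M2 = (M1 ⊕ M2) ⊕ M1 over the first 10 bytes.
byte 0: (2c ^ ed) ^ 64 = c1 ^ 64 = a5
byte 1: (8e ^ ba) ^ 65 = 34 ^ 65 = 51
byte 2: (24 ^ 45) ^ 70 = 61 ^ 70 = 11
byte 3: (61 ^ 73) ^ 6c = 12 ^ 6c = 7e
byte 4: (7a ^ 7c) ^ 6f = 06 ^ 6f = 69
byte 5: (74 ^ 89) ^ 79 = fd ^ 79 = 84
byte 6: (cf ^ 0d) ^ 20 = c2 ^ 20 = e2
byte 7: (ed ^ af) ^ 74 = 42 ^ 74 = 36
byte 8: (e2 ^ c6) ^ 68 = 24 ^ 68 = 4c
byte 9: (98 ^ e5) ^ 65 = 7d ^ 65 = 18

a551117e6984e2364c18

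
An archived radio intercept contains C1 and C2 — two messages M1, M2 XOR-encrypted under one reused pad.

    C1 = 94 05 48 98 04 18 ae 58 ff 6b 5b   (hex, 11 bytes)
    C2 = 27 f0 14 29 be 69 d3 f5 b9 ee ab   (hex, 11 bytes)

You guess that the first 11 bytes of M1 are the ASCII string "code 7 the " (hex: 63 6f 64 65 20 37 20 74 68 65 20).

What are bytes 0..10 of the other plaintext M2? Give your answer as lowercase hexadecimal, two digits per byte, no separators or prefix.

d09a38d49a465dd92ee0d0

First, C1 ⊕ C2 = (M1 ⊕ K) ⊕ (M2 ⊕ K) = M1 ⊕ M2, so the key drops out. Then M2 = (M1 ⊕ M2) ⊕ M1 over the first 11 bytes.
byte 0: (94 ⊕ 27) ⊕ 63 = b3 ⊕ 63 = d0
byte 1: (05 ⊕ f0) ⊕ 6f = f5 ⊕ 6f = 9a
byte 2: (48 ⊕ 14) ⊕ 64 = 5c ⊕ 64 = 38
byte 3: (98 ⊕ 29) ⊕ 65 = b1 ⊕ 65 = d4
byte 4: (04 ⊕ be) ⊕ 20 = ba ⊕ 20 = 9a
byte 5: (18 ⊕ 69) ⊕ 37 = 71 ⊕ 37 = 46
byte 6: (ae ⊕ d3) ⊕ 20 = 7d ⊕ 20 = 5d
byte 7: (58 ⊕ f5) ⊕ 74 = ad ⊕ 74 = d9
byte 8: (ff ⊕ b9) ⊕ 68 = 46 ⊕ 68 = 2e
byte 9: (6b ⊕ ee) ⊕ 65 = 85 ⊕ 65 = e0
byte 10: (5b ⊕ ab) ⊕ 20 = f0 ⊕ 20 = d0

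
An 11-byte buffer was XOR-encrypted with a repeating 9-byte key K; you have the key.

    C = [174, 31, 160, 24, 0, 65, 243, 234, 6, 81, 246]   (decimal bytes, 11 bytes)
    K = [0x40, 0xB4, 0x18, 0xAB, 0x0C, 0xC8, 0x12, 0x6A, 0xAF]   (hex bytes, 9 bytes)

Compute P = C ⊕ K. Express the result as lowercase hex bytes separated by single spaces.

The 9-byte key repeats, so the effective keystream is 40 b4 18 ab 0c c8 12 6a af 40 b4.
byte 0: 10101110 ⊕ 01000000 = 11101110
byte 1: 00011111 ⊕ 10110100 = 10101011
byte 2: 10100000 ⊕ 00011000 = 10111000
byte 3: 00011000 ⊕ 10101011 = 10110011
byte 4: 00000000 ⊕ 00001100 = 00001100
byte 5: 01000001 ⊕ 11001000 = 10001001
byte 6: 11110011 ⊕ 00010010 = 11100001
byte 7: 11101010 ⊕ 01101010 = 10000000
byte 8: 00000110 ⊕ 10101111 = 10101001
byte 9: 01010001 ⊕ 01000000 = 00010001
byte 10: 11110110 ⊕ 10110100 = 01000010

ee ab b8 b3 0c 89 e1 80 a9 11 42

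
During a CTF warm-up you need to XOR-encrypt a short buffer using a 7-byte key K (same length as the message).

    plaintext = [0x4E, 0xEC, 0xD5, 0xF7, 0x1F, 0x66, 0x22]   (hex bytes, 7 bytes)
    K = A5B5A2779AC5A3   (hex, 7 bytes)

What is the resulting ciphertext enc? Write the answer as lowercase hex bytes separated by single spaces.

eb 59 77 80 85 a3 81

XOR is its own inverse, so applying the key byte-wise gives the result directly.
4e xor a5 = eb
ec xor b5 = 59
d5 xor a2 = 77
f7 xor 77 = 80
1f xor 9a = 85
66 xor c5 = a3
22 xor a3 = 81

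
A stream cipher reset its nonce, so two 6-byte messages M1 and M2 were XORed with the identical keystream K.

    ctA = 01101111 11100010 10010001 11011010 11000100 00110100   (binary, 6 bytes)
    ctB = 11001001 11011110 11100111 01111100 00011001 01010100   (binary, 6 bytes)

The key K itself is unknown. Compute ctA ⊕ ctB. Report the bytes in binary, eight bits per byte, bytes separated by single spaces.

10100110 00111100 01110110 10100110 11011101 01100000

ctA ⊕ ctB = (M1 ⊕ K) ⊕ (M2 ⊕ K) = M1 ⊕ M2 — the shared key cancels under XOR.
6f ^ c9 = a6
e2 ^ de = 3c
91 ^ e7 = 76
da ^ 7c = a6
c4 ^ 19 = dd
34 ^ 54 = 60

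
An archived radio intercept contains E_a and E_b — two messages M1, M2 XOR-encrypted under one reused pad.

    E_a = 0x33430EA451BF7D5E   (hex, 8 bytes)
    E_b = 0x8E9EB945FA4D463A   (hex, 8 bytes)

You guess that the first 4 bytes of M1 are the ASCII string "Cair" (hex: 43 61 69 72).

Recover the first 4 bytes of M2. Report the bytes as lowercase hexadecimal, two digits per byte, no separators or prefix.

First, E_a ⊕ E_b = (M1 ⊕ K) ⊕ (M2 ⊕ K) = M1 ⊕ M2, so the key drops out. Then M2 = (M1 ⊕ M2) ⊕ M1 over the first 4 bytes.
byte 0: (33 XOR 8e) XOR 43 = bd XOR 43 = fe
byte 1: (43 XOR 9e) XOR 61 = dd XOR 61 = bc
byte 2: (0e XOR b9) XOR 69 = b7 XOR 69 = de
byte 3: (a4 XOR 45) XOR 72 = e1 XOR 72 = 93

febcde93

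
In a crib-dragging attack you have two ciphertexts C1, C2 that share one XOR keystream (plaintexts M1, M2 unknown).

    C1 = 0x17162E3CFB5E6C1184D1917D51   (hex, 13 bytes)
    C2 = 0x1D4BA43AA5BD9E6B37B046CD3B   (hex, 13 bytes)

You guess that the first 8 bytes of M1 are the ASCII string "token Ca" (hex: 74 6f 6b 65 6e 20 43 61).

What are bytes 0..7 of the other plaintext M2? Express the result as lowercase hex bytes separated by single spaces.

First, C1 ⊕ C2 = (M1 ⊕ K) ⊕ (M2 ⊕ K) = M1 ⊕ M2, so the key drops out. Then M2 = (M1 ⊕ M2) ⊕ M1 over the first 8 bytes.
byte 0: (17 xor 1d) xor 74 = 0a xor 74 = 7e
byte 1: (16 xor 4b) xor 6f = 5d xor 6f = 32
byte 2: (2e xor a4) xor 6b = 8a xor 6b = e1
byte 3: (3c xor 3a) xor 65 = 06 xor 65 = 63
byte 4: (fb xor a5) xor 6e = 5e xor 6e = 30
byte 5: (5e xor bd) xor 20 = e3 xor 20 = c3
byte 6: (6c xor 9e) xor 43 = f2 xor 43 = b1
byte 7: (11 xor 6b) xor 61 = 7a xor 61 = 1b

7e 32 e1 63 30 c3 b1 1b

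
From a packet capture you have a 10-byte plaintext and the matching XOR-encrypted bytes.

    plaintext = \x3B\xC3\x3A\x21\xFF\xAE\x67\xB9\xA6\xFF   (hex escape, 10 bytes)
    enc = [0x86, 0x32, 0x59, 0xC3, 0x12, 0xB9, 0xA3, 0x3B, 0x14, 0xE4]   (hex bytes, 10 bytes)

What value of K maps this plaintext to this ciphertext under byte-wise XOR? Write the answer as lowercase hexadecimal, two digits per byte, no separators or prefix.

Since enc = plaintext ⊕ K, XORing both sides with plaintext gives K = plaintext ⊕ enc.
3b ^ 86 = bd
c3 ^ 32 = f1
3a ^ 59 = 63
21 ^ c3 = e2
ff ^ 12 = ed
ae ^ b9 = 17
67 ^ a3 = c4
b9 ^ 3b = 82
a6 ^ 14 = b2
ff ^ e4 = 1b

bdf163e2ed17c482b21b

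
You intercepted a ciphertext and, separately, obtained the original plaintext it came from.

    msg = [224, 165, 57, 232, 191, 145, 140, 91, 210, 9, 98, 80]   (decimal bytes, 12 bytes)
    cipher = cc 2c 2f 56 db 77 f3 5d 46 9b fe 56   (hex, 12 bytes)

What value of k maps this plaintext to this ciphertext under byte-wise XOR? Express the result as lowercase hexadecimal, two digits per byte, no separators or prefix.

Since cipher = msg ⊕ k, XORing both sides with msg gives k = msg ⊕ cipher.
224 ^ 204 =  44
165 ^  44 = 137
 57 ^  47 =  22
232 ^  86 = 190
191 ^ 219 = 100
145 ^ 119 = 230
140 ^ 243 = 127
 91 ^  93 =   6
210 ^  70 = 148
  9 ^ 155 = 146
 98 ^ 254 = 156
 80 ^  86 =   6

2c8916be64e67f0694929c06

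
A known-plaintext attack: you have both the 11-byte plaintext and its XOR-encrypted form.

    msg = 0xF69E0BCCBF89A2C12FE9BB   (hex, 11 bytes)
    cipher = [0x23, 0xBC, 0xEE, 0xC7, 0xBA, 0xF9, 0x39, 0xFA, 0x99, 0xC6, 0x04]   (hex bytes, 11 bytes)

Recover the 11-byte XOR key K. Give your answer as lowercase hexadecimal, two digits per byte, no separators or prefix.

Since cipher = msg ⊕ K, XORing both sides with msg gives K = msg ⊕ cipher.
246 ^  35 = 213
158 ^ 188 =  34
 11 ^ 238 = 229
204 ^ 199 =  11
191 ^ 186 =   5
137 ^ 249 = 112
162 ^  57 = 155
193 ^ 250 =  59
 47 ^ 153 = 182
233 ^ 198 =  47
187 ^   4 = 191

d522e50b05709b3bb62fbf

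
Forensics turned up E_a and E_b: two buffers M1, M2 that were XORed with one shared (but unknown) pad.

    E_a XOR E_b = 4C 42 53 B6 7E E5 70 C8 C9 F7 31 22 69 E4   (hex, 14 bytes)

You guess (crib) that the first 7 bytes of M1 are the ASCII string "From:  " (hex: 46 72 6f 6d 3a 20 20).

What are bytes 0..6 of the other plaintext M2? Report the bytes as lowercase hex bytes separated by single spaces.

Since E_a ⊕ E_b = M1 ⊕ M2, XORing with the guessed M1 bytes yields the corresponding M2 bytes: M2 = (E_a ⊕ E_b) ⊕ M1.
byte 0: 01001100 XOR 01000110 = 00001010
byte 1: 01000010 XOR 01110010 = 00110000
byte 2: 01010011 XOR 01101111 = 00111100
byte 3: 10110110 XOR 01101101 = 11011011
byte 4: 01111110 XOR 00111010 = 01000100
byte 5: 11100101 XOR 00100000 = 11000101
byte 6: 01110000 XOR 00100000 = 01010000

0a 30 3c db 44 c5 50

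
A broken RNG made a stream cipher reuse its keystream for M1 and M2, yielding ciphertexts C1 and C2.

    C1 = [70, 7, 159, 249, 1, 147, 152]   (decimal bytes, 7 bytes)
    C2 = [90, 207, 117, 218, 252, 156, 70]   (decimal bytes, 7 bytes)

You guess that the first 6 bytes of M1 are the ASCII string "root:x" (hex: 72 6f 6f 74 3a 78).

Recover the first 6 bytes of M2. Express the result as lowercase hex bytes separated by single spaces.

6e a7 85 57 c7 77

First, C1 ⊕ C2 = (M1 ⊕ K) ⊕ (M2 ⊕ K) = M1 ⊕ M2, so the key drops out. Then M2 = (M1 ⊕ M2) ⊕ M1 over the first 6 bytes.
byte 0: (46 ^ 5a) ^ 72 = 1c ^ 72 = 6e
byte 1: (07 ^ cf) ^ 6f = c8 ^ 6f = a7
byte 2: (9f ^ 75) ^ 6f = ea ^ 6f = 85
byte 3: (f9 ^ da) ^ 74 = 23 ^ 74 = 57
byte 4: (01 ^ fc) ^ 3a = fd ^ 3a = c7
byte 5: (93 ^ 9c) ^ 78 = 0f ^ 78 = 77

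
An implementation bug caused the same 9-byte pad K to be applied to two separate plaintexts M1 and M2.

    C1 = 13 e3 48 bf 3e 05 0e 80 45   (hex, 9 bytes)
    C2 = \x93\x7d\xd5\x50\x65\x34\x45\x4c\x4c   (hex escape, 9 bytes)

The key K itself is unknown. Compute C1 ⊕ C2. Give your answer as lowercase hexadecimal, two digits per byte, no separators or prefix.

809e9def5b314bcc09

C1 ⊕ C2 = (M1 ⊕ K) ⊕ (M2 ⊕ K) = M1 ⊕ M2 — the shared key cancels under XOR.
13 ^ 93 = 80
e3 ^ 7d = 9e
48 ^ d5 = 9d
bf ^ 50 = ef
3e ^ 65 = 5b
05 ^ 34 = 31
0e ^ 45 = 4b
80 ^ 4c = cc
45 ^ 4c = 09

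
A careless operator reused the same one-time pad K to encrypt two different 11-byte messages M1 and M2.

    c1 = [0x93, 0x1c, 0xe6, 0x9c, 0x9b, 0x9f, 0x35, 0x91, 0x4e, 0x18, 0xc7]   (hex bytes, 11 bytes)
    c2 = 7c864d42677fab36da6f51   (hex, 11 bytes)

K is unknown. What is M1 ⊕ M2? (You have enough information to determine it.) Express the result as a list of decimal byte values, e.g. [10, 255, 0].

[239, 154, 171, 222, 252, 224, 158, 167, 148, 119, 150]

c1 ⊕ c2 = (M1 ⊕ K) ⊕ (M2 ⊕ K) = M1 ⊕ M2 — the shared key cancels under XOR.
147 ⊕ 124 = 239
 28 ⊕ 134 = 154
230 ⊕  77 = 171
156 ⊕  66 = 222
155 ⊕ 103 = 252
159 ⊕ 127 = 224
 53 ⊕ 171 = 158
145 ⊕  54 = 167
 78 ⊕ 218 = 148
 24 ⊕ 111 = 119
199 ⊕  81 = 150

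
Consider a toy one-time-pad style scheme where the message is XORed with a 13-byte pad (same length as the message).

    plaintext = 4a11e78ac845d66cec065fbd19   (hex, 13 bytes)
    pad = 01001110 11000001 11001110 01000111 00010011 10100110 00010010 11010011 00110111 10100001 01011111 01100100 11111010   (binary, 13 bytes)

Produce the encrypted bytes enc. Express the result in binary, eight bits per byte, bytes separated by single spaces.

4a xor 4e = 04
11 xor c1 = d0
e7 xor ce = 29
8a xor 47 = cd
c8 xor 13 = db
45 xor a6 = e3
d6 xor 12 = c4
6c xor d3 = bf
ec xor 37 = db
06 xor a1 = a7
5f xor 5f = 00
bd xor 64 = d9
19 xor fa = e3

00000100 11010000 00101001 11001101 11011011 11100011 11000100 10111111 11011011 10100111 00000000 11011001 11100011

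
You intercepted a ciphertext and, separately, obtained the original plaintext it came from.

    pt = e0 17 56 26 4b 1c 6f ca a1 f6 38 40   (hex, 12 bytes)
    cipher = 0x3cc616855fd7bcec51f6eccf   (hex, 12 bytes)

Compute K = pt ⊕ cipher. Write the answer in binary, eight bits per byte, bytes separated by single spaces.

Since cipher = pt ⊕ K, XORing both sides with pt gives K = pt ⊕ cipher.
e0 ^ 3c = dc
17 ^ c6 = d1
56 ^ 16 = 40
26 ^ 85 = a3
4b ^ 5f = 14
1c ^ d7 = cb
6f ^ bc = d3
ca ^ ec = 26
a1 ^ 51 = f0
f6 ^ f6 = 00
38 ^ ec = d4
40 ^ cf = 8f

11011100 11010001 01000000 10100011 00010100 11001011 11010011 00100110 11110000 00000000 11010100 10001111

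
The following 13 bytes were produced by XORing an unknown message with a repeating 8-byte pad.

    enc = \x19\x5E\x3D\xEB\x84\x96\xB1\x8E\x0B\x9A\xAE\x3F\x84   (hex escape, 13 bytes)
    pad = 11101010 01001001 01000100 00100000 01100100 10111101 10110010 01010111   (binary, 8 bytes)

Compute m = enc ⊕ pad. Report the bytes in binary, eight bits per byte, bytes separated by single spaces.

The 8-byte key repeats, so the effective keystream is ea 49 44 20 64 bd b2 57 ea 49 44 20 64.
byte 0: 19 XOR ea = f3
byte 1: 5e XOR 49 = 17
byte 2: 3d XOR 44 = 79
byte 3: eb XOR 20 = cb
byte 4: 84 XOR 64 = e0
byte 5: 96 XOR bd = 2b
byte 6: b1 XOR b2 = 03
byte 7: 8e XOR 57 = d9
byte 8: 0b XOR ea = e1
byte 9: 9a XOR 49 = d3
byte 10: ae XOR 44 = ea
byte 11: 3f XOR 20 = 1f
byte 12: 84 XOR 64 = e0

11110011 00010111 01111001 11001011 11100000 00101011 00000011 11011001 11100001 11010011 11101010 00011111 11100000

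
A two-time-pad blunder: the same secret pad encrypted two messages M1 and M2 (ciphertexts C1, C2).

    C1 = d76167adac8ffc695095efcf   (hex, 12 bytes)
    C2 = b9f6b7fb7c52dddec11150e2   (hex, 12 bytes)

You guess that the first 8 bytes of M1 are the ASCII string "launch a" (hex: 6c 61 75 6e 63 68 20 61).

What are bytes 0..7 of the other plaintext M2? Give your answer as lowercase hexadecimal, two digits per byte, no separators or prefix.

First, C1 ⊕ C2 = (M1 ⊕ K) ⊕ (M2 ⊕ K) = M1 ⊕ M2, so the key drops out. Then M2 = (M1 ⊕ M2) ⊕ M1 over the first 8 bytes.
byte 0: (d7 XOR b9) XOR 6c = 6e XOR 6c = 02
byte 1: (61 XOR f6) XOR 61 = 97 XOR 61 = f6
byte 2: (67 XOR b7) XOR 75 = d0 XOR 75 = a5
byte 3: (ad XOR fb) XOR 6e = 56 XOR 6e = 38
byte 4: (ac XOR 7c) XOR 63 = d0 XOR 63 = b3
byte 5: (8f XOR 52) XOR 68 = dd XOR 68 = b5
byte 6: (fc XOR dd) XOR 20 = 21 XOR 20 = 01
byte 7: (69 XOR de) XOR 61 = b7 XOR 61 = d6

02f6a538b3b501d6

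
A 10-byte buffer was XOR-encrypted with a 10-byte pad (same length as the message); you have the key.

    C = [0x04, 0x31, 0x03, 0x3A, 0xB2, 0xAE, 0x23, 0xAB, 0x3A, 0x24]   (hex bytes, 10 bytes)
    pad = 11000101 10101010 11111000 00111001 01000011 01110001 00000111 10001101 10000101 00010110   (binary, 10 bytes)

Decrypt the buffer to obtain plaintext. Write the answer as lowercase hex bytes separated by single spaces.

XOR is its own inverse, so applying the key byte-wise gives the result directly.
04 ^ c5 = c1
31 ^ aa = 9b
03 ^ f8 = fb
3a ^ 39 = 03
b2 ^ 43 = f1
ae ^ 71 = df
23 ^ 07 = 24
ab ^ 8d = 26
3a ^ 85 = bf
24 ^ 16 = 32

c1 9b fb 03 f1 df 24 26 bf 32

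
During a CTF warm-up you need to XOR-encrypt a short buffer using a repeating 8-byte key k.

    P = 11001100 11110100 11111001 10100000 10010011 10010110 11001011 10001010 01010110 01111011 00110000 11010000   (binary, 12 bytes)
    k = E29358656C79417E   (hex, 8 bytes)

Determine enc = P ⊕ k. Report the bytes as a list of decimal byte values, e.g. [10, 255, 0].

[46, 103, 161, 197, 255, 239, 138, 244, 180, 232, 104, 181]

The 8-byte key repeats, so the effective keystream is e2 93 58 65 6c 79 41 7e e2 93 58 65.
byte 0: cc xor e2 = 2e
byte 1: f4 xor 93 = 67
byte 2: f9 xor 58 = a1
byte 3: a0 xor 65 = c5
byte 4: 93 xor 6c = ff
byte 5: 96 xor 79 = ef
byte 6: cb xor 41 = 8a
byte 7: 8a xor 7e = f4
byte 8: 56 xor e2 = b4
byte 9: 7b xor 93 = e8
byte 10: 30 xor 58 = 68
byte 11: d0 xor 65 = b5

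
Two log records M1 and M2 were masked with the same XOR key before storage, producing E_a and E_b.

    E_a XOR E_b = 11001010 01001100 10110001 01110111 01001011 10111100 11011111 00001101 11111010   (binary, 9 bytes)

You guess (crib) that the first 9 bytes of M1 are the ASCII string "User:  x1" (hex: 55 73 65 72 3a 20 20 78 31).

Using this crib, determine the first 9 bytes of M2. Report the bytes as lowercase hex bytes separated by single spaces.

Since E_a ⊕ E_b = M1 ⊕ M2, XORing with the guessed M1 bytes yields the corresponding M2 bytes: M2 = (E_a ⊕ E_b) ⊕ M1.
byte 0: ca ^ 55 = 9f
byte 1: 4c ^ 73 = 3f
byte 2: b1 ^ 65 = d4
byte 3: 77 ^ 72 = 05
byte 4: 4b ^ 3a = 71
byte 5: bc ^ 20 = 9c
byte 6: df ^ 20 = ff
byte 7: 0d ^ 78 = 75
byte 8: fa ^ 31 = cb

9f 3f d4 05 71 9c ff 75 cb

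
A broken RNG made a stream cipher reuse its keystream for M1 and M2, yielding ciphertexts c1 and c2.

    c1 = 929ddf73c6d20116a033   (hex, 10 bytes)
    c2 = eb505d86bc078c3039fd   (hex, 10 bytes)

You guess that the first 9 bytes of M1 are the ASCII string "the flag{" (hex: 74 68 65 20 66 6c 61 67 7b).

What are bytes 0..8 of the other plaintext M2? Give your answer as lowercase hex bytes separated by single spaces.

First, c1 ⊕ c2 = (M1 ⊕ K) ⊕ (M2 ⊕ K) = M1 ⊕ M2, so the key drops out. Then M2 = (M1 ⊕ M2) ⊕ M1 over the first 9 bytes.
byte 0: (92 xor eb) xor 74 = 79 xor 74 = 0d
byte 1: (9d xor 50) xor 68 = cd xor 68 = a5
byte 2: (df xor 5d) xor 65 = 82 xor 65 = e7
byte 3: (73 xor 86) xor 20 = f5 xor 20 = d5
byte 4: (c6 xor bc) xor 66 = 7a xor 66 = 1c
byte 5: (d2 xor 07) xor 6c = d5 xor 6c = b9
byte 6: (01 xor 8c) xor 61 = 8d xor 61 = ec
byte 7: (16 xor 30) xor 67 = 26 xor 67 = 41
byte 8: (a0 xor 39) xor 7b = 99 xor 7b = e2

0d a5 e7 d5 1c b9 ec 41 e2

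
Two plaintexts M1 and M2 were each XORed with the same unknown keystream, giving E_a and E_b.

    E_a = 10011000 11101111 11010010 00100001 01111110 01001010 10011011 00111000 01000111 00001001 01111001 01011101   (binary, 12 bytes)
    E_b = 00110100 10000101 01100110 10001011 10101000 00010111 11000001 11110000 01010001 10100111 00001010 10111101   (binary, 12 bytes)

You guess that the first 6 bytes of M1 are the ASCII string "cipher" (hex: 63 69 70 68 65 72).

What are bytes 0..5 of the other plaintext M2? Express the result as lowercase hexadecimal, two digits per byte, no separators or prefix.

First, E_a ⊕ E_b = (M1 ⊕ K) ⊕ (M2 ⊕ K) = M1 ⊕ M2, so the key drops out. Then M2 = (M1 ⊕ M2) ⊕ M1 over the first 6 bytes.
byte 0: (98 ⊕ 34) ⊕ 63 = ac ⊕ 63 = cf
byte 1: (ef ⊕ 85) ⊕ 69 = 6a ⊕ 69 = 03
byte 2: (d2 ⊕ 66) ⊕ 70 = b4 ⊕ 70 = c4
byte 3: (21 ⊕ 8b) ⊕ 68 = aa ⊕ 68 = c2
byte 4: (7e ⊕ a8) ⊕ 65 = d6 ⊕ 65 = b3
byte 5: (4a ⊕ 17) ⊕ 72 = 5d ⊕ 72 = 2f

cf03c4c2b32f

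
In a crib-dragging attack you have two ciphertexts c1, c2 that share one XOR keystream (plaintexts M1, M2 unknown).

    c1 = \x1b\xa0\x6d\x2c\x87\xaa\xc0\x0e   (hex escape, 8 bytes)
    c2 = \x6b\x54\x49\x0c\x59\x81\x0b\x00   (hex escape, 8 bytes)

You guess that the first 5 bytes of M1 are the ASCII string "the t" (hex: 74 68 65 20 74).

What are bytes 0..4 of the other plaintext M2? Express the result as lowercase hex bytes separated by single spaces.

First, c1 ⊕ c2 = (M1 ⊕ K) ⊕ (M2 ⊕ K) = M1 ⊕ M2, so the key drops out. Then M2 = (M1 ⊕ M2) ⊕ M1 over the first 5 bytes.
byte 0: (1b ⊕ 6b) ⊕ 74 = 70 ⊕ 74 = 04
byte 1: (a0 ⊕ 54) ⊕ 68 = f4 ⊕ 68 = 9c
byte 2: (6d ⊕ 49) ⊕ 65 = 24 ⊕ 65 = 41
byte 3: (2c ⊕ 0c) ⊕ 20 = 20 ⊕ 20 = 00
byte 4: (87 ⊕ 59) ⊕ 74 = de ⊕ 74 = aa

04 9c 41 00 aa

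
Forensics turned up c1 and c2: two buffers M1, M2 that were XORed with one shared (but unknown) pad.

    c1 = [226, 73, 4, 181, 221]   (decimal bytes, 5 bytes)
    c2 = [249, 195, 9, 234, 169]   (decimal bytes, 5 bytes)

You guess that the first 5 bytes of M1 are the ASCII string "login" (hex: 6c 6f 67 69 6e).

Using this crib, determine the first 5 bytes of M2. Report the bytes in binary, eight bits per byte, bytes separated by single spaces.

First, c1 ⊕ c2 = (M1 ⊕ K) ⊕ (M2 ⊕ K) = M1 ⊕ M2, so the key drops out. Then M2 = (M1 ⊕ M2) ⊕ M1 over the first 5 bytes.
byte 0: (e2 XOR f9) XOR 6c = 1b XOR 6c = 77
byte 1: (49 XOR c3) XOR 6f = 8a XOR 6f = e5
byte 2: (04 XOR 09) XOR 67 = 0d XOR 67 = 6a
byte 3: (b5 XOR ea) XOR 69 = 5f XOR 69 = 36
byte 4: (dd XOR a9) XOR 6e = 74 XOR 6e = 1a

01110111 11100101 01101010 00110110 00011010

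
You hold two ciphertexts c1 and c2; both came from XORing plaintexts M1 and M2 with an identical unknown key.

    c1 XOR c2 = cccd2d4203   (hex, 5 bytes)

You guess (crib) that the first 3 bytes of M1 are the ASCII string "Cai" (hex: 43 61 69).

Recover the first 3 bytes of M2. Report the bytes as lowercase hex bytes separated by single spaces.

8f ac 44

Since c1 ⊕ c2 = M1 ⊕ M2, XORing with the guessed M1 bytes yields the corresponding M2 bytes: M2 = (c1 ⊕ c2) ⊕ M1.
byte 0: cc ^ 43 = 8f
byte 1: cd ^ 61 = ac
byte 2: 2d ^ 69 = 44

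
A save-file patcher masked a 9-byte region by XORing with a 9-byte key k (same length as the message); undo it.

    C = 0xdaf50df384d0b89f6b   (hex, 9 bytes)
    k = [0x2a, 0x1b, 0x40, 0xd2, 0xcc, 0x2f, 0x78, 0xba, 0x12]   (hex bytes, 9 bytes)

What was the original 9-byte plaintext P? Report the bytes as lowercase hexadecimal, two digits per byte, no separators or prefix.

da ⊕ 2a = f0
f5 ⊕ 1b = ee
0d ⊕ 40 = 4d
f3 ⊕ d2 = 21
84 ⊕ cc = 48
d0 ⊕ 2f = ff
b8 ⊕ 78 = c0
9f ⊕ ba = 25
6b ⊕ 12 = 79

f0ee4d2148ffc02579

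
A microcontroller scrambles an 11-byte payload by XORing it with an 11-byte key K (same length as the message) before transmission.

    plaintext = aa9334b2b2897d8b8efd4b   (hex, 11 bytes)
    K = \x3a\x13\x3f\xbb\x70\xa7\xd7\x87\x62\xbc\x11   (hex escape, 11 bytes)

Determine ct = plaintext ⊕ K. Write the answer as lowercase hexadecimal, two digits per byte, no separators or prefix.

90800b09c22eaa0cec415a

byte 0: aa xor 3a = 90
byte 1: 93 xor 13 = 80
byte 2: 34 xor 3f = 0b
byte 3: b2 xor bb = 09
byte 4: b2 xor 70 = c2
byte 5: 89 xor a7 = 2e
byte 6: 7d xor d7 = aa
byte 7: 8b xor 87 = 0c
byte 8: 8e xor 62 = ec
byte 9: fd xor bc = 41
byte 10: 4b xor 11 = 5a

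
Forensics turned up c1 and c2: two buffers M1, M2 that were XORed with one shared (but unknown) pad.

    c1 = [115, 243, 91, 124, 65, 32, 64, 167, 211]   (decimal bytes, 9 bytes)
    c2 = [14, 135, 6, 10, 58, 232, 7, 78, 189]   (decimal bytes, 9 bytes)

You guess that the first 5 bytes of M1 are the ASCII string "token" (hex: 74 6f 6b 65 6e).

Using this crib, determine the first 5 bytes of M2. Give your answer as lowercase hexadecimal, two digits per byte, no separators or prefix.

091b361315

First, c1 ⊕ c2 = (M1 ⊕ K) ⊕ (M2 ⊕ K) = M1 ⊕ M2, so the key drops out. Then M2 = (M1 ⊕ M2) ⊕ M1 over the first 5 bytes.
byte 0: (73 ⊕ 0e) ⊕ 74 = 7d ⊕ 74 = 09
byte 1: (f3 ⊕ 87) ⊕ 6f = 74 ⊕ 6f = 1b
byte 2: (5b ⊕ 06) ⊕ 6b = 5d ⊕ 6b = 36
byte 3: (7c ⊕ 0a) ⊕ 65 = 76 ⊕ 65 = 13
byte 4: (41 ⊕ 3a) ⊕ 6e = 7b ⊕ 6e = 15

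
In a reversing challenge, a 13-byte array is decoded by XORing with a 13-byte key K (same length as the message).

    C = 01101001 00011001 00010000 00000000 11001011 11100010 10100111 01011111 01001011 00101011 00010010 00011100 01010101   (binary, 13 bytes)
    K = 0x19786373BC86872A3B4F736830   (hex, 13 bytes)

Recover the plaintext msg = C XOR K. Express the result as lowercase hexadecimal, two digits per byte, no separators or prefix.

XOR is its own inverse, so applying the key byte-wise gives the result directly.
byte 0: 69 ^ 19 = 70
byte 1: 19 ^ 78 = 61
byte 2: 10 ^ 63 = 73
byte 3: 00 ^ 73 = 73
byte 4: cb ^ bc = 77
byte 5: e2 ^ 86 = 64
byte 6: a7 ^ 87 = 20
byte 7: 5f ^ 2a = 75
byte 8: 4b ^ 3b = 70
byte 9: 2b ^ 4f = 64
byte 10: 12 ^ 73 = 61
byte 11: 1c ^ 68 = 74
byte 12: 55 ^ 30 = 65

70617373776420757064617465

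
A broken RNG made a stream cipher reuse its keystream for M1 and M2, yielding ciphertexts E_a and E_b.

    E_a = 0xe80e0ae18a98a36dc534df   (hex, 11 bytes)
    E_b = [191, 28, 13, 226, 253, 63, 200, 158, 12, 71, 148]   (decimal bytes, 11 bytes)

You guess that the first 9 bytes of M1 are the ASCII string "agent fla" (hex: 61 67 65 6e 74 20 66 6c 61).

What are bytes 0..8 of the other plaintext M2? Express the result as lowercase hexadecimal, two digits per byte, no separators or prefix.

First, E_a ⊕ E_b = (M1 ⊕ K) ⊕ (M2 ⊕ K) = M1 ⊕ M2, so the key drops out. Then M2 = (M1 ⊕ M2) ⊕ M1 over the first 9 bytes.
byte 0: (e8 xor bf) xor 61 = 57 xor 61 = 36
byte 1: (0e xor 1c) xor 67 = 12 xor 67 = 75
byte 2: (0a xor 0d) xor 65 = 07 xor 65 = 62
byte 3: (e1 xor e2) xor 6e = 03 xor 6e = 6d
byte 4: (8a xor fd) xor 74 = 77 xor 74 = 03
byte 5: (98 xor 3f) xor 20 = a7 xor 20 = 87
byte 6: (a3 xor c8) xor 66 = 6b xor 66 = 0d
byte 7: (6d xor 9e) xor 6c = f3 xor 6c = 9f
byte 8: (c5 xor 0c) xor 61 = c9 xor 61 = a8

3675626d03870d9fa8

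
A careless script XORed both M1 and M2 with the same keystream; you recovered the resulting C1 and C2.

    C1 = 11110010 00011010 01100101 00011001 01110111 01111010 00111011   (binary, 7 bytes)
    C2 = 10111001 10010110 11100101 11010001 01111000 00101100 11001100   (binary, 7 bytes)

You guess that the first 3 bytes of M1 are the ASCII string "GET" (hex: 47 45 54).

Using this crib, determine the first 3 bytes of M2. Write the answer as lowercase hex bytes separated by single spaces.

0c c9 d4

First, C1 ⊕ C2 = (M1 ⊕ K) ⊕ (M2 ⊕ K) = M1 ⊕ M2, so the key drops out. Then M2 = (M1 ⊕ M2) ⊕ M1 over the first 3 bytes.
byte 0: (f2 xor b9) xor 47 = 4b xor 47 = 0c
byte 1: (1a xor 96) xor 45 = 8c xor 45 = c9
byte 2: (65 xor e5) xor 54 = 80 xor 54 = d4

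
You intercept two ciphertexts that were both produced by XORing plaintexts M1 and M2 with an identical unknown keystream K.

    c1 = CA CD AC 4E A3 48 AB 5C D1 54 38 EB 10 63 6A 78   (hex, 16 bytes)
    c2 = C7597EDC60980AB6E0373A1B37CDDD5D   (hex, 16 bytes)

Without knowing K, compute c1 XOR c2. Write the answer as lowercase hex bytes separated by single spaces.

c1 ⊕ c2 = (M1 ⊕ K) ⊕ (M2 ⊕ K) = M1 ⊕ M2 — the shared key cancels under XOR.
ca ^ c7 = 0d
cd ^ 59 = 94
ac ^ 7e = d2
4e ^ dc = 92
a3 ^ 60 = c3
48 ^ 98 = d0
ab ^ 0a = a1
5c ^ b6 = ea
d1 ^ e0 = 31
54 ^ 37 = 63
38 ^ 3a = 02
eb ^ 1b = f0
10 ^ 37 = 27
63 ^ cd = ae
6a ^ dd = b7
78 ^ 5d = 25

0d 94 d2 92 c3 d0 a1 ea 31 63 02 f0 27 ae b7 25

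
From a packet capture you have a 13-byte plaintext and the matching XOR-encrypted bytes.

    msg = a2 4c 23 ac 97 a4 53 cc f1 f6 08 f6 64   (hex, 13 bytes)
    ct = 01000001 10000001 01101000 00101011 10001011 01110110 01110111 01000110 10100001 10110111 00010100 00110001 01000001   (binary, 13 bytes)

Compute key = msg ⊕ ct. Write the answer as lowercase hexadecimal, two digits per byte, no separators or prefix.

Since ct = msg ⊕ key, XORing both sides with msg gives key = msg ⊕ ct.
10100010 XOR 01000001 = 11100011
01001100 XOR 10000001 = 11001101
00100011 XOR 01101000 = 01001011
10101100 XOR 00101011 = 10000111
10010111 XOR 10001011 = 00011100
10100100 XOR 01110110 = 11010010
01010011 XOR 01110111 = 00100100
11001100 XOR 01000110 = 10001010
11110001 XOR 10100001 = 01010000
11110110 XOR 10110111 = 01000001
00001000 XOR 00010100 = 00011100
11110110 XOR 00110001 = 11000111
01100100 XOR 01000001 = 00100101

e3cd4b871cd2248a50411cc725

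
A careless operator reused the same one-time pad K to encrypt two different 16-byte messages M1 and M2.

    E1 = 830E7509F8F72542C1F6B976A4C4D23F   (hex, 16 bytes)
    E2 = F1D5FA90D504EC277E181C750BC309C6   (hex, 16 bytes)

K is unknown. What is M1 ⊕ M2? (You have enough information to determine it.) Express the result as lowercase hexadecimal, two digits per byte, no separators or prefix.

72db8f992df3c965bfeea503af07dbf9

E1 ⊕ E2 = (M1 ⊕ K) ⊕ (M2 ⊕ K) = M1 ⊕ M2 — the shared key cancels under XOR.
10000011 ^ 11110001 = 01110010
00001110 ^ 11010101 = 11011011
01110101 ^ 11111010 = 10001111
00001001 ^ 10010000 = 10011001
11111000 ^ 11010101 = 00101101
11110111 ^ 00000100 = 11110011
00100101 ^ 11101100 = 11001001
01000010 ^ 00100111 = 01100101
11000001 ^ 01111110 = 10111111
11110110 ^ 00011000 = 11101110
10111001 ^ 00011100 = 10100101
01110110 ^ 01110101 = 00000011
10100100 ^ 00001011 = 10101111
11000100 ^ 11000011 = 00000111
11010010 ^ 00001001 = 11011011
00111111 ^ 11000110 = 11111001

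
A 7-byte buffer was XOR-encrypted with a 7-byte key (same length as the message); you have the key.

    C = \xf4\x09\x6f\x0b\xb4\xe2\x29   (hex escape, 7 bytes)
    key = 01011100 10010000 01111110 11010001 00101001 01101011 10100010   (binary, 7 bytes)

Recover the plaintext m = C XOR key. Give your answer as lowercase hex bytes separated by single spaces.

XOR is its own inverse, so applying the key byte-wise gives the result directly.
f4 xor 5c = a8
09 xor 90 = 99
6f xor 7e = 11
0b xor d1 = da
b4 xor 29 = 9d
e2 xor 6b = 89
29 xor a2 = 8b

a8 99 11 da 9d 89 8b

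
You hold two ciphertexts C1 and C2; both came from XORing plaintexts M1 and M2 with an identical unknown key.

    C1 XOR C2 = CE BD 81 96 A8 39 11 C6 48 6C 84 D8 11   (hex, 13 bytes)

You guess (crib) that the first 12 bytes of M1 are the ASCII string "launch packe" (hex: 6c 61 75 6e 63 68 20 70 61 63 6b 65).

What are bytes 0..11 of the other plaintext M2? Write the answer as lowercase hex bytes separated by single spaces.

a2 dc f4 f8 cb 51 31 b6 29 0f ef bd

Since C1 ⊕ C2 = M1 ⊕ M2, XORing with the guessed M1 bytes yields the corresponding M2 bytes: M2 = (C1 ⊕ C2) ⊕ M1.
byte 0: ce XOR 6c = a2
byte 1: bd XOR 61 = dc
byte 2: 81 XOR 75 = f4
byte 3: 96 XOR 6e = f8
byte 4: a8 XOR 63 = cb
byte 5: 39 XOR 68 = 51
byte 6: 11 XOR 20 = 31
byte 7: c6 XOR 70 = b6
byte 8: 48 XOR 61 = 29
byte 9: 6c XOR 63 = 0f
byte 10: 84 XOR 6b = ef
byte 11: d8 XOR 65 = bd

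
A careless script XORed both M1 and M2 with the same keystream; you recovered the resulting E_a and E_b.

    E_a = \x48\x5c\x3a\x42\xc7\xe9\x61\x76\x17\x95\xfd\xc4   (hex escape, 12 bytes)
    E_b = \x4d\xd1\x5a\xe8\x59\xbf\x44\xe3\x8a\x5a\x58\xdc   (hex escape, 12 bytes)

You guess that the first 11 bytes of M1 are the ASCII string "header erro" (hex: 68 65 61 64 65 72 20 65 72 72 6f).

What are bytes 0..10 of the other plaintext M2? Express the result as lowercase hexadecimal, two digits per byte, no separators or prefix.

First, E_a ⊕ E_b = (M1 ⊕ K) ⊕ (M2 ⊕ K) = M1 ⊕ M2, so the key drops out. Then M2 = (M1 ⊕ M2) ⊕ M1 over the first 11 bytes.
byte 0: (48 xor 4d) xor 68 = 05 xor 68 = 6d
byte 1: (5c xor d1) xor 65 = 8d xor 65 = e8
byte 2: (3a xor 5a) xor 61 = 60 xor 61 = 01
byte 3: (42 xor e8) xor 64 = aa xor 64 = ce
byte 4: (c7 xor 59) xor 65 = 9e xor 65 = fb
byte 5: (e9 xor bf) xor 72 = 56 xor 72 = 24
byte 6: (61 xor 44) xor 20 = 25 xor 20 = 05
byte 7: (76 xor e3) xor 65 = 95 xor 65 = f0
byte 8: (17 xor 8a) xor 72 = 9d xor 72 = ef
byte 9: (95 xor 5a) xor 72 = cf xor 72 = bd
byte 10: (fd xor 58) xor 6f = a5 xor 6f = ca

6de801cefb2405f0efbdca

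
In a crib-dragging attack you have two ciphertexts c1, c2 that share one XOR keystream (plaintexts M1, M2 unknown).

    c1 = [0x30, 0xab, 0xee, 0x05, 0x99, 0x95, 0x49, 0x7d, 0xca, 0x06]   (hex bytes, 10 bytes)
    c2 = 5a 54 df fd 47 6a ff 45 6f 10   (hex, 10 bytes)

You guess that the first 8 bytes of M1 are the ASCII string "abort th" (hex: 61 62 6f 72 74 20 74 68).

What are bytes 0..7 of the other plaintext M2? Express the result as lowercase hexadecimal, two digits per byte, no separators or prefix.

First, c1 ⊕ c2 = (M1 ⊕ K) ⊕ (M2 ⊕ K) = M1 ⊕ M2, so the key drops out. Then M2 = (M1 ⊕ M2) ⊕ M1 over the first 8 bytes.
byte 0: (30 xor 5a) xor 61 = 6a xor 61 = 0b
byte 1: (ab xor 54) xor 62 = ff xor 62 = 9d
byte 2: (ee xor df) xor 6f = 31 xor 6f = 5e
byte 3: (05 xor fd) xor 72 = f8 xor 72 = 8a
byte 4: (99 xor 47) xor 74 = de xor 74 = aa
byte 5: (95 xor 6a) xor 20 = ff xor 20 = df
byte 6: (49 xor ff) xor 74 = b6 xor 74 = c2
byte 7: (7d xor 45) xor 68 = 38 xor 68 = 50

0b9d5e8aaadfc250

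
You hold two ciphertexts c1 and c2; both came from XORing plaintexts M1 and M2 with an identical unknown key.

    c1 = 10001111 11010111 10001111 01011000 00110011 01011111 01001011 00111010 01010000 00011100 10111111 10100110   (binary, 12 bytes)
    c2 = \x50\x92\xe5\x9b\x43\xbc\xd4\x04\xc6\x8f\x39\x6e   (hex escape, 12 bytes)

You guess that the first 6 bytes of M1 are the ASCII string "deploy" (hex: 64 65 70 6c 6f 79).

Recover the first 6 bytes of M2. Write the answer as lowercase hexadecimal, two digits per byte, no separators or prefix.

First, c1 ⊕ c2 = (M1 ⊕ K) ⊕ (M2 ⊕ K) = M1 ⊕ M2, so the key drops out. Then M2 = (M1 ⊕ M2) ⊕ M1 over the first 6 bytes.
byte 0: (8f XOR 50) XOR 64 = df XOR 64 = bb
byte 1: (d7 XOR 92) XOR 65 = 45 XOR 65 = 20
byte 2: (8f XOR e5) XOR 70 = 6a XOR 70 = 1a
byte 3: (58 XOR 9b) XOR 6c = c3 XOR 6c = af
byte 4: (33 XOR 43) XOR 6f = 70 XOR 6f = 1f
byte 5: (5f XOR bc) XOR 79 = e3 XOR 79 = 9a

bb201aaf1f9a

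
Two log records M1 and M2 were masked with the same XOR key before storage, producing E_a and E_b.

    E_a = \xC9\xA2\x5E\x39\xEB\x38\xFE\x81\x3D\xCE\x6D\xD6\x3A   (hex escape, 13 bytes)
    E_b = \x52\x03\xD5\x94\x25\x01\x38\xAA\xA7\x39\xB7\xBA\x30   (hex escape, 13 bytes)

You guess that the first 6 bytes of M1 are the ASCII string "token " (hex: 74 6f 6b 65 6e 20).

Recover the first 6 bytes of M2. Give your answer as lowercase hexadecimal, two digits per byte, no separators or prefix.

efcee0c8a019

First, E_a ⊕ E_b = (M1 ⊕ K) ⊕ (M2 ⊕ K) = M1 ⊕ M2, so the key drops out. Then M2 = (M1 ⊕ M2) ⊕ M1 over the first 6 bytes.
byte 0: (c9 ^ 52) ^ 74 = 9b ^ 74 = ef
byte 1: (a2 ^ 03) ^ 6f = a1 ^ 6f = ce
byte 2: (5e ^ d5) ^ 6b = 8b ^ 6b = e0
byte 3: (39 ^ 94) ^ 65 = ad ^ 65 = c8
byte 4: (eb ^ 25) ^ 6e = ce ^ 6e = a0
byte 5: (38 ^ 01) ^ 20 = 39 ^ 20 = 19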